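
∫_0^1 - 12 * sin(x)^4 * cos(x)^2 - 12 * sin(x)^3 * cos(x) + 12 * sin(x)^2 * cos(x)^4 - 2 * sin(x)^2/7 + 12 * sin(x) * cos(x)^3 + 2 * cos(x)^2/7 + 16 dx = sin(2)/7 + 4*sin(1)^3*cos(1)^3 + 3*(1 - cos(4))/4 + 16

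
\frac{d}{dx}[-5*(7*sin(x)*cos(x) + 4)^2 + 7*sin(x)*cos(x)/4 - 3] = -245*sin(4*x)/2 - 1113*cos(2*x)/4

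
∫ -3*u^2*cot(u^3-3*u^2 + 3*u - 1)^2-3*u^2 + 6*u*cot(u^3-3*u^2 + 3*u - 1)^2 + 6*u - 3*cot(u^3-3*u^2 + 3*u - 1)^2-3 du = cot((u - 1)^3) + C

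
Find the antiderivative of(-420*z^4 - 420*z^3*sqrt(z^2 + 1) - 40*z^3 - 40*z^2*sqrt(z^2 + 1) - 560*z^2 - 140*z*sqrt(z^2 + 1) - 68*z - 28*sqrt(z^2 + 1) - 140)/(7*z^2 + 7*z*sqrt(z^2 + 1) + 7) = -20*z^3 - 20*z^2/7 - 20*z - 4*log(z + sqrt(z^2 + 1)) + C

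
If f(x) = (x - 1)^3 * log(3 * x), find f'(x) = (3*x^3*log(x) + x^3 + 3*x^3*log(3) - 6*x^2*log(x) - 6*x^2*log(3) - 3*x^2 + 3*x*log(x) + 3*x + 3*x*log(3) - 1)/x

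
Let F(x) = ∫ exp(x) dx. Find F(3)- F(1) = -E + exp(3)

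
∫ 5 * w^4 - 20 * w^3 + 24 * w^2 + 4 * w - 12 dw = w^5 - 5*w^4 + 8*w^3 + 2*w^2 - 12*w + C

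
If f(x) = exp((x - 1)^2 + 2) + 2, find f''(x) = 4*x^2*exp(x^2 - 2*x + 3) - 8*x*exp(x^2 - 2*x + 3) + 6*exp(x^2 - 2*x + 3)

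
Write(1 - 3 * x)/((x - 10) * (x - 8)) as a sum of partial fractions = 23/(2*(x - 8)) - 29/(2*(x - 10))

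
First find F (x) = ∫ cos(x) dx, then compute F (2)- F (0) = sin(2)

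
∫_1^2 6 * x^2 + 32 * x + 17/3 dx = 203/3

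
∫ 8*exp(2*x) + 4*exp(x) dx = (2*exp(x) + 1)^2 + C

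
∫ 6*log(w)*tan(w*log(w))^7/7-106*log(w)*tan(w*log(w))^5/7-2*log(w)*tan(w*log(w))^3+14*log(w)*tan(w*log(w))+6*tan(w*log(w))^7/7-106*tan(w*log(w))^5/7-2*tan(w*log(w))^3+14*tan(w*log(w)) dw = (tan(w*log(w))^4 - 28*tan(w*log(w))^2 + 49)*tan(w*log(w))^2/7 + C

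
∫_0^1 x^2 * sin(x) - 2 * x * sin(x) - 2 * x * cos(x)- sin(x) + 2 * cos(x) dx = -1 + 2*cos(1)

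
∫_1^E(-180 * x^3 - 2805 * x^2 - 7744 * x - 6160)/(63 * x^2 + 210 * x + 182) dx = -35*E - 10*exp(2)/7 - log(65) + log(1 + (-3*E - 5)^2) + 255/7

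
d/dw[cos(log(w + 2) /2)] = -sin(log(w + 2)/2)/(2*w + 4)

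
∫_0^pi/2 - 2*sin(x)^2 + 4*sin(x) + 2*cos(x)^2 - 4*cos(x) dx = 0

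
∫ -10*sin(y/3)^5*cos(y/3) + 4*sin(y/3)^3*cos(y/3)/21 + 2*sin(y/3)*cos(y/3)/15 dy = -5*sin(y/3)^6 + sin(y/3)^4/7 + sin(y/3)^2/5 + C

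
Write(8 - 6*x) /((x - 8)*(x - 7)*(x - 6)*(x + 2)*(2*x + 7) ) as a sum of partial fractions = 464/(27531*(2*x + 7)) - 1/(108*(x + 2)) - 7/(76*(x - 6)) + 34/(189*(x - 7)) - 2/(23*(x - 8))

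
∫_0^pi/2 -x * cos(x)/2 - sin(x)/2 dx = -pi/4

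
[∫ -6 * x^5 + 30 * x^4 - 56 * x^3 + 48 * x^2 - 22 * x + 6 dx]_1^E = -(-1 + E)^6 - 2*(-1 + E)^2 + (-1 + E)^4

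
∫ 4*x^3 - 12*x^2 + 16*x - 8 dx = x^4 - 4*x^3 + 8*x^2 - 8*x + C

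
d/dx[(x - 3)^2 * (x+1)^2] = 4*x^3 - 12*x^2 - 4*x + 12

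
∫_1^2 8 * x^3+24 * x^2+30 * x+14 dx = 145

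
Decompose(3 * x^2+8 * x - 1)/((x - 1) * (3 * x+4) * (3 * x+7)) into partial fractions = -1/(3*(3*x + 7)) + 19/(21*(3*x + 4)) + 1/(7*(x - 1))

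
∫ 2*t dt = t^2 + C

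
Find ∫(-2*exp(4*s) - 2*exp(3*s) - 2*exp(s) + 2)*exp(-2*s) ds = -4*sinh(s) - 2*cosh(2*s) + C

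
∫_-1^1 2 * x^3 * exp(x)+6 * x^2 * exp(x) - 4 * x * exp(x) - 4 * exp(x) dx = -2*E - 2*exp(-1)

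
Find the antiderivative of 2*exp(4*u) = exp(4*u)/2 + C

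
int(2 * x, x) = x^2 + C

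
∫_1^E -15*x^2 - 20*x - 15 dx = (5 + 5*E)*(-exp(2) - E - 2) + 40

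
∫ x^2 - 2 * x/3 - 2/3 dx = x^3/3 - x^2/3 - 2*x/3 + C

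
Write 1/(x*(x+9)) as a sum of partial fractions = -1/(9*(x + 9)) + 1/(9*x)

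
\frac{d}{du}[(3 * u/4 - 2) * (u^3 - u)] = 3*u^3 - 6*u^2 - 3*u/2 + 2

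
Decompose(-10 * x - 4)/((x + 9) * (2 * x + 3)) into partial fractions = 22/(15*(2*x + 3)) - 86/(15*(x + 9))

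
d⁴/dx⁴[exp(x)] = exp(x)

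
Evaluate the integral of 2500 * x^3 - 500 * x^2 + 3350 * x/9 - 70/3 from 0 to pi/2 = -35*pi/3 + 175*pi^2/4 + 25*(-5*pi^2/4 + pi/3)^2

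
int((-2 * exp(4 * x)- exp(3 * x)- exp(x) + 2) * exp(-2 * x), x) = -4*sinh(x)^2 - 2*sinh(x) + C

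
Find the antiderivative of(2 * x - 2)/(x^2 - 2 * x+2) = log(3*(x - 1)^2 + 3) + C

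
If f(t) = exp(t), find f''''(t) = exp(t)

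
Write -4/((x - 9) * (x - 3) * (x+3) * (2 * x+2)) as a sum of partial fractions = 1/(72*(x + 3)) - 1/(40*(x + 1)) + 1/(72*(x - 3)) - 1/(360*(x - 9))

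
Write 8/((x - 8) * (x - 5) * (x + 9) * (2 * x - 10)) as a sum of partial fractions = -1/(833*(x + 9)) - 11/(441*(x - 5)) - 2/(21*(x - 5)^2) + 4/(153*(x - 8))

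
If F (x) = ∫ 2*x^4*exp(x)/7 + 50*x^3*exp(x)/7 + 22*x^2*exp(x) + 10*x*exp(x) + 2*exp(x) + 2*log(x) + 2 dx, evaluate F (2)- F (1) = -86*E/7 + 4*log(2) + 508*exp(2)/7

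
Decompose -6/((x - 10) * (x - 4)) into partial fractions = 1/(x - 4) - 1/(x - 10)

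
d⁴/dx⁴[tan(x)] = 24*tan(x)^5 + 40*tan(x)^3 + 16*tan(x)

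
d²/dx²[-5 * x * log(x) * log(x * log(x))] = (-5*log(x)^2 - 5*log(x)*log(x*log(x)) - 15*log(x) - 5)/(x*log(x))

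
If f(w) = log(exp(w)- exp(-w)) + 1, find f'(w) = (exp(2*w) + 1)/(exp(2*w) - 1)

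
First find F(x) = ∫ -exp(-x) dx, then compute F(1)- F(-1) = -E + exp(-1)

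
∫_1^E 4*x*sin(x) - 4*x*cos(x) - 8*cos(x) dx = 8*cos(1) + 8*sin(1) + (-4*E - 4)*(cos(E) + sin(E))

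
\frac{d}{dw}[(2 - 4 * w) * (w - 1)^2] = -12*w^2 + 20*w - 8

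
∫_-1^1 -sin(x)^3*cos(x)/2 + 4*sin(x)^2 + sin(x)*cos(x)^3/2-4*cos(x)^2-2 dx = -4 - 4*sin(2)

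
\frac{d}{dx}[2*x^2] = 4*x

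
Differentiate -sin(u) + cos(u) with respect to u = -sin(u) - cos(u)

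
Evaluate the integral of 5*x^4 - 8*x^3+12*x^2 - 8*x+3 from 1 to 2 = 20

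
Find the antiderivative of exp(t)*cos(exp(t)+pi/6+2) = sin(exp(t) + pi/6 + 2) + C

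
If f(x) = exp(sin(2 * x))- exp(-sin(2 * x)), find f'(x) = 2*(exp(sin(2*x)) + exp(-sin(2*x)))*cos(2*x)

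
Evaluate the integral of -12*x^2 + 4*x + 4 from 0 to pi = (2 - 2*pi)*(-1 + pi + 2*pi^2) + 2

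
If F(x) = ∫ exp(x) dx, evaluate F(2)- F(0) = -1 + exp(2)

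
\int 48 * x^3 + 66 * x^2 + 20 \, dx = 12*x^4 + 22*x^3 + 20*x + C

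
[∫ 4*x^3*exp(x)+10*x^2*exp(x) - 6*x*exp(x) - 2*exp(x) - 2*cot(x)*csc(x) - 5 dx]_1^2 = -5 - 2*csc(1) + 2*csc(2) + 20*exp(2)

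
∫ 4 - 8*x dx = -4*x^2 + 4*x + C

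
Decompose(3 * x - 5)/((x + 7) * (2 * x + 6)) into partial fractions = 13/(4*(x + 7)) - 7/(4*(x + 3))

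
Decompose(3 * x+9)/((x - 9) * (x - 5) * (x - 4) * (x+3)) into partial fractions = 3/(5*(x - 4)) - 3/(4*(x - 5)) + 3/(20*(x - 9))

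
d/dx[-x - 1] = -1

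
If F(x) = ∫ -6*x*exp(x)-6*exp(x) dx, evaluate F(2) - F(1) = -12*exp(2) + 6*E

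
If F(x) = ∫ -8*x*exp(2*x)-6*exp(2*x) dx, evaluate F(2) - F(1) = -9*exp(4) + 5*exp(2)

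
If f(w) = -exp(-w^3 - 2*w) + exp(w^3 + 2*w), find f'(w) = (3*w^2*exp(2*w^3 + 4*w) + 3*w^2 + 2*exp(2*w^3 + 4*w) + 2)*exp(-w^3 - 2*w)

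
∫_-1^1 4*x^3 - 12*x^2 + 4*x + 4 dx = 0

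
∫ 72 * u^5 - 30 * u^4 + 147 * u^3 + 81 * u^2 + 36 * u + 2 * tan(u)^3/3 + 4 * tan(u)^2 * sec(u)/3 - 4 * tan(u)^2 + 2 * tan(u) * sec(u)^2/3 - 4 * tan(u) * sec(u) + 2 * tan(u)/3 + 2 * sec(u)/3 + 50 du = -12*u^3 + 3*u^2 - 18*u + (tan(u) + sec(u))^2/3 + 3*(4*u^3 - u^2 + 6*u + 8)^2/4 - 4*tan(u) - 4*sec(u) + C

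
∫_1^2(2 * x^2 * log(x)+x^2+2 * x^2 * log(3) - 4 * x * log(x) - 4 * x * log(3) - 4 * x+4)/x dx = -log(3)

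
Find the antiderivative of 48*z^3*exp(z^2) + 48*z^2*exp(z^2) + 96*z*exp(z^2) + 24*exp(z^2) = 24*(z^2 + z + 1)*exp(z^2) + C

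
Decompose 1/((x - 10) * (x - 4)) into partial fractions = -1/(6*(x - 4)) + 1/(6*(x - 10))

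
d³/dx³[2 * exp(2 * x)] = 16*exp(2*x)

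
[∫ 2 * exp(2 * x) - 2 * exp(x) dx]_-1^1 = -(-1 + exp(-1))^2 + (-1 + E)^2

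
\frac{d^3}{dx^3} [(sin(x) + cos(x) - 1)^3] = -27*sqrt(2)*sin(3*x + pi/4)/2 + 24*cos(2*x) - 9*sqrt(2)*cos(x + pi/4)/2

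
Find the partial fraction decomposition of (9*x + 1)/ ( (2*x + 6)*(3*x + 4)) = -33/(10*(3*x + 4)) + 13/(5*(x + 3))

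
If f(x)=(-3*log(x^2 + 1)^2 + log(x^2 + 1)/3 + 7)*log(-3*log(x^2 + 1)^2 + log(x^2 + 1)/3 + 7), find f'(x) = (-36*x*log(x^2 + 1)*log(-3*log(x^2 + 1)^2 + log(x^2 + 1)/3 + 7) - 36*x*log(x^2 + 1) + 2*x*log(-3*log(x^2 + 1)^2 + log(x^2 + 1)/3 + 7) + 2*x)/(3*x^2 + 3)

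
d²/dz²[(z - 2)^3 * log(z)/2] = (6*z^3*log(z) + 5*z^3 - 12*z^2*log(z) - 18*z^2 + 12*z + 8)/(2*z^2)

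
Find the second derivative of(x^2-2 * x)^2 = 12*x^2 - 24*x + 8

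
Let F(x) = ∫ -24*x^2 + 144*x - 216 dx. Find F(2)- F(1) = -56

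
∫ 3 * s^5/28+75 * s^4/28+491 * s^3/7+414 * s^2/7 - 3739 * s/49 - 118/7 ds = s^6/56 + 15*s^5/28 + 491*s^4/28 + 138*s^3/7 - 3739*s^2/98 - 118*s/7 + C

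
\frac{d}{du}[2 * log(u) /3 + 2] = 2/(3*u)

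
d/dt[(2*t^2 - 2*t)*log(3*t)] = 4*t*log(t) + 2*t + 4*t*log(3) - 2*log(t) - 2*log(3) - 2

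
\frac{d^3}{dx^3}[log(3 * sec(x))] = 2*sin(x)/cos(x)^3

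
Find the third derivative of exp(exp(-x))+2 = (-3*exp(x + exp(-x)) - exp(2*x + exp(-x)) - exp(exp(-x)))*exp(-3*x)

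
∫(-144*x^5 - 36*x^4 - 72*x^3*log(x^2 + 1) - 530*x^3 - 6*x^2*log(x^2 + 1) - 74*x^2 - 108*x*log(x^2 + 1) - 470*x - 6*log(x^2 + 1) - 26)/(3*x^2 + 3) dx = 8*x^2 + 4*x/3 - (6*x^2 + x + 3*log(x^2 + 1) + 15)^2/3 + 4*log(x^2 + 1) + C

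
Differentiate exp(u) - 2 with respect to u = exp(u)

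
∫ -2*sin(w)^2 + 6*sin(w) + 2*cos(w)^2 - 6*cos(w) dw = (sqrt(2)*sin(w + pi/4) - 3)^2 + C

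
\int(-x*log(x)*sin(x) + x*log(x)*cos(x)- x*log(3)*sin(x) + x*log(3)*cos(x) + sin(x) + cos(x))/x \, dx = sqrt(2)*log(3*x)*sin(x + pi/4) + C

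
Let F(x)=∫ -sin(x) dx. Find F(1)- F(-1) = 0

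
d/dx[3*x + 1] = 3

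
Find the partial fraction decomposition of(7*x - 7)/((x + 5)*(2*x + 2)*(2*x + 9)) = 11/(2*x + 9) - 21/(4*(x + 5)) - 1/(4*(x + 1))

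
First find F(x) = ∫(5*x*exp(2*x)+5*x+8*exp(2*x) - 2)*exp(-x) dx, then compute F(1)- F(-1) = -6*exp(-1) + 6*E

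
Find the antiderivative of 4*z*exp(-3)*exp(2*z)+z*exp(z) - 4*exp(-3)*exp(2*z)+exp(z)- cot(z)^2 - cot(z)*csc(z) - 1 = z*exp(z) + (2*z - 3)*exp(2*z - 3) + cot(z) + csc(z) + C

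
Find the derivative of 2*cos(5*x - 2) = -10*sin(5*x - 2)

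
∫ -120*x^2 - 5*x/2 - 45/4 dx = -40*x^3 - 5*x^2/4 - 45*x/4 + C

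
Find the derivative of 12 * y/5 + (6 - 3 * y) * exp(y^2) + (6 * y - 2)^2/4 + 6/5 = -6*y^2*exp(y^2) + 12*y*exp(y^2) + 18*y - 3*exp(y^2) - 18/5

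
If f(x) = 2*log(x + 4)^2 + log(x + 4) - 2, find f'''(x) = (8*log(x + 4) - 10)/(x^3 + 12*x^2 + 48*x + 64)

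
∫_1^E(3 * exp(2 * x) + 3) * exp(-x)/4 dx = -3*E/4 - 3*exp(-E)/4 + 3*exp(-1)/4 + 3*exp(E)/4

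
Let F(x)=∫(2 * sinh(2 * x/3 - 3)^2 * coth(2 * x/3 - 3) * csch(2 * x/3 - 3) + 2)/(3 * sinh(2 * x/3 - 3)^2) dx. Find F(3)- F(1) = -coth(7/3) - csch(7/3) + csch(1) + coth(1)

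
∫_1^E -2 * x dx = 1 - exp(2)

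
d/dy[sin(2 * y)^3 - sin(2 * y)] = 6*sin(2*y)^2*cos(2*y) - 2*cos(2*y)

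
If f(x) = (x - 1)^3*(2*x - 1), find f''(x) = 24*x^2 - 42*x + 18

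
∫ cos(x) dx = sin(x) + C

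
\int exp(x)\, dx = exp(x) + C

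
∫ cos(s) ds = sin(s) + C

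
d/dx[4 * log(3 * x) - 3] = 4/x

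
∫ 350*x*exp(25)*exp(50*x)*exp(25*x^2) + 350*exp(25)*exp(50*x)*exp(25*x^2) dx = 7*exp(25*(x + 1)^2) + C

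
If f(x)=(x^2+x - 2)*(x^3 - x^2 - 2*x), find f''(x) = 20*x^3 - 30*x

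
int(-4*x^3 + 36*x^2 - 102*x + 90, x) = -x^4 + 12*x^3 - 51*x^2 + 90*x + C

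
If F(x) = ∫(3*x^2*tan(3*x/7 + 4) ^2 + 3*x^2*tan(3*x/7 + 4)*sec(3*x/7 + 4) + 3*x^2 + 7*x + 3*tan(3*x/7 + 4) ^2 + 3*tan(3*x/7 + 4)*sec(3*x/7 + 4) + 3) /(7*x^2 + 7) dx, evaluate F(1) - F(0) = sec(31/7) - tan(4) + log(2)/2 - sec(4) + tan(31/7)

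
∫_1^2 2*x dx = 3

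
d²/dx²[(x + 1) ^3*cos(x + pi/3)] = -x^3*cos(x + pi/3) - 6*x^2*sin(x + pi/3) - 3*x^2*cos(x + pi/3) - 12*x*sin(x + pi/3) + 3*x*cos(x + pi/3) - 6*sin(x + pi/3) + 5*cos(x + pi/3)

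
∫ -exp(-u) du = exp(-u) + C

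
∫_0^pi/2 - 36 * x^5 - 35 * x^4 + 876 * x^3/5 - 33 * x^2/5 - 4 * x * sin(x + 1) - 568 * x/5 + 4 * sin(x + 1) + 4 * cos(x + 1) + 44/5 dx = -15 + (-5 + pi/5 + pi^3/4 + 7*pi^2/4)*(-3*pi^3/8 - pi - 3 + 7*pi^2/4) + (4 - 2*pi)*sin(1) + 4*cos(1)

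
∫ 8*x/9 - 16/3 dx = 4*x^2/9 - 16*x/3 + C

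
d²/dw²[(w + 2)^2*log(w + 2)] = 2*log(w + 2) + 3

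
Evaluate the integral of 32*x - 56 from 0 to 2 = -48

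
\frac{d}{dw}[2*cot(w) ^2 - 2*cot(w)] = 2*(1 - 2*cos(w)/sin(w))/sin(w)^2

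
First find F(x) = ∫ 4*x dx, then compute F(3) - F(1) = 16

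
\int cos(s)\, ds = sin(s) + C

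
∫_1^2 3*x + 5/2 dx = 7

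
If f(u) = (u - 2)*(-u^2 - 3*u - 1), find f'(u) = -3*u^2 - 2*u + 5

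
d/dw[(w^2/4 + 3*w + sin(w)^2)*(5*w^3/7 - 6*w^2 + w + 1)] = 25*w^4/28 + 5*w^3*sin(2*w)/7 + 18*w^3/7 + 15*w^2*sin(w)^2/7 - 6*w^2*sin(2*w) - 213*w^2/4 - 12*w*sin(w)^2 + w*sin(2*w) + 13*w/2 + sin(w)^2 + sin(2*w) + 3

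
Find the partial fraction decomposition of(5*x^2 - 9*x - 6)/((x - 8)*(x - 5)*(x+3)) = 3/(4*(x + 3)) - 37/(12*(x - 5)) + 22/(3*(x - 8))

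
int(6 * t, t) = 3*t^2 + C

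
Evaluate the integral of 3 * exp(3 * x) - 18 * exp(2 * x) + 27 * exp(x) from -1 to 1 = (-3 + E)^3 - (-3 + exp(-1))^3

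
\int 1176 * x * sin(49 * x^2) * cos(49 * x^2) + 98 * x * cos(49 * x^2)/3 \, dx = sin(49*x^2)/3 - 3*cos(98*x^2) + C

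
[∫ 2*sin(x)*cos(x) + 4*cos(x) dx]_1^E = -(sin(1) + 2)^2 + (sin(E) + 2)^2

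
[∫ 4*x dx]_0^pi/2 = pi^2/2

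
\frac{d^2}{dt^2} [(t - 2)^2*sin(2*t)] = -4*t^2*sin(2*t) + 16*t*sin(2*t) + 8*t*cos(2*t) - 14*sin(2*t) - 16*cos(2*t)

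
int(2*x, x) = x^2 + C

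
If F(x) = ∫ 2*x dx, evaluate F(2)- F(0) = 4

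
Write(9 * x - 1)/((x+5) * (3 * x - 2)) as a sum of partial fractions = 15/(17*(3*x - 2)) + 46/(17*(x + 5))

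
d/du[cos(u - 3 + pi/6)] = -sin(u - 3 + pi/6)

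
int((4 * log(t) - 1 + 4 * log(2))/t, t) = (2*log(2*t) - 1)*log(2*t) + C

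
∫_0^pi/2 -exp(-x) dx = -1 + exp(-pi/2)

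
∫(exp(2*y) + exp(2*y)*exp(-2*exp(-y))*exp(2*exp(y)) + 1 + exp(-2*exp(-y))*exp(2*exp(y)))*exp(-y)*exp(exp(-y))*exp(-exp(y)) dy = 2*sinh(2*sinh(y)) + C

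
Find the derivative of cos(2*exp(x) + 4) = -2*exp(x)*sin(2*exp(x) + 4)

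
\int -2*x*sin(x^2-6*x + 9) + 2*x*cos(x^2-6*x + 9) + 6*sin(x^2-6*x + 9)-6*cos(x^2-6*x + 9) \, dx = sin((x - 3)^2) + cos((x - 3)^2) + C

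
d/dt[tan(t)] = cos(t)^(-2)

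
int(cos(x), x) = sin(x) + C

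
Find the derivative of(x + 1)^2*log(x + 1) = 2*x*log(x + 1) + x + 2*log(x + 1) + 1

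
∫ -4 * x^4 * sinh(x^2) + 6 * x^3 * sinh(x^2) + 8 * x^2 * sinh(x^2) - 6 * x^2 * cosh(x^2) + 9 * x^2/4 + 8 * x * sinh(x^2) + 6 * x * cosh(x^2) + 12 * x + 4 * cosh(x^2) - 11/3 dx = 3*x^3/4 + 6*x^2 - 11*x/3 + (-2*x^3 + 3*x^2 + 4*x + 4)*cosh(x^2) + C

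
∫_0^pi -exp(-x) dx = -1 + exp(-pi)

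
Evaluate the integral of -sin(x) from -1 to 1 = 0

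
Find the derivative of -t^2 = -2*t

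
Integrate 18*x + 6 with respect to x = 9*x^2 + 6*x + C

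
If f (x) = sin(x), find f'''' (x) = sin(x)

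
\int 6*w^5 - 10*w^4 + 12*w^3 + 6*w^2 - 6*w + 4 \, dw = w^6 - 2*w^5 + 3*w^4 + 2*w^3 - 3*w^2 + 4*w + C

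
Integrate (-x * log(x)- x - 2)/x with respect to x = -(x + 2)*log(x) + C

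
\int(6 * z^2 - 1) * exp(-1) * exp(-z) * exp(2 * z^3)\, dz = exp(2*z^3 - z - 1) + C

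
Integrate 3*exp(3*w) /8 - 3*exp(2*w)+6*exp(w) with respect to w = (exp(w) - 4)^3/8 + C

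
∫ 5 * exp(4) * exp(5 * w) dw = exp(5*w + 4) + C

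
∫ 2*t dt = t^2 + C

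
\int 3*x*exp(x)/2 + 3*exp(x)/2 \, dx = 3*x*exp(x)/2 + C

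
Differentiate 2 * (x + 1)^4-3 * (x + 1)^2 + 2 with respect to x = 8*x^3 + 24*x^2 + 18*x + 2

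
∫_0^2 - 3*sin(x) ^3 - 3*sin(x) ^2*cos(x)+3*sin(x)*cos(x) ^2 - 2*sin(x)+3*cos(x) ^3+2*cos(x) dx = -3 + 2*cos(2) + (cos(2) + sin(2))^3 + 2*sin(2)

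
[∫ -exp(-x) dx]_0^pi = -1 + exp(-pi)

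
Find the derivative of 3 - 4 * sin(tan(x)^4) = -16*(tan(x)^2 + 1)*cos(tan(x)^4)*tan(x)^3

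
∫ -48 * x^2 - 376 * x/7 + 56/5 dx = -16*x^3 - 188*x^2/7 + 56*x/5 + C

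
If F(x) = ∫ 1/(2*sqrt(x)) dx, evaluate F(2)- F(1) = -1 + sqrt(2)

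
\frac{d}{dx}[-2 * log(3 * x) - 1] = -2/x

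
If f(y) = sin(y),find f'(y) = cos(y)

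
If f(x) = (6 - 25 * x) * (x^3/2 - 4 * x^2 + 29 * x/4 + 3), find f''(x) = -150*x^2 + 618*x - 821/2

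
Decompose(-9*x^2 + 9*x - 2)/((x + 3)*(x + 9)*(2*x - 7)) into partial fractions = -323/(325*(2*x - 7)) - 406/(75*(x + 9)) + 55/(39*(x + 3))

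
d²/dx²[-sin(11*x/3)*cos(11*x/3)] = 242*sin(22*x/3)/9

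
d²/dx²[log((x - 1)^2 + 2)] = (-2*x^2 + 4*x + 2)/(x^4 - 4*x^3 + 10*x^2 - 12*x + 9)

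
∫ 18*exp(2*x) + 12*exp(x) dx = (3*exp(x) + 2)^2 + C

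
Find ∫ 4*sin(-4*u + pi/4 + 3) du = cos(-4*u + pi/4 + 3) + C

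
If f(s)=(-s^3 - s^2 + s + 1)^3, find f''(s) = -72*s^7 - 168*s^6 + 240*s^4 + 120*s^3 - 72*s^2 - 48*s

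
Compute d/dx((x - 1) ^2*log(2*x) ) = (2*x^2*log(x) + x^2 + 2*x^2*log(2) - 2*x*log(x) - 2*x - 2*x*log(2) + 1)/x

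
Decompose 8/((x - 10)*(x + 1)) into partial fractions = -8/(11*(x + 1)) + 8/(11*(x - 10))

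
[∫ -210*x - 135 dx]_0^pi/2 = -5*(2 + 7*pi/2)*(3 + 3*pi/2) + 30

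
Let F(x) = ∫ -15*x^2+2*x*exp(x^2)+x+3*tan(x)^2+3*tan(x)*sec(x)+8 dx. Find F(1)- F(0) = -7/2 + E + 3*tan(1) + 3*sec(1)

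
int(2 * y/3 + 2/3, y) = y^2/3 + 2*y/3 + C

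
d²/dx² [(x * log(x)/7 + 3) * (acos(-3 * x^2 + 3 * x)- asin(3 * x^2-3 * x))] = (acos(-3*x^2 + 3*x) - asin(3*x^2 - 3*x))/(7*x)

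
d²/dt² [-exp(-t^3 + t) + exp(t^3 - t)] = -9*t^4*exp(-t^3 + t) + 9*t^4*exp(t^3 - t) + 6*t^2*exp(-t^3 + t) - 6*t^2*exp(t^3 - t) + 6*t*exp(-t^3 + t) + 6*t*exp(t^3 - t) - exp(-t^3 + t) + exp(t^3 - t)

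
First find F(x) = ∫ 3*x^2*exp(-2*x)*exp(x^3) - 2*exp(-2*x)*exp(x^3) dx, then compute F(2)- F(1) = -exp(-1) + exp(4)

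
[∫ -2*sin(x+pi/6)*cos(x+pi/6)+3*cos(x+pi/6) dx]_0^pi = -3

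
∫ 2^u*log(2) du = 2^u + C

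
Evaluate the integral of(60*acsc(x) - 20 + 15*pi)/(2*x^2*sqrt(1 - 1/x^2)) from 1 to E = -15*(acsc(E) + pi/4)^2 - 5*pi + 10*acsc(E) + 135*pi^2/16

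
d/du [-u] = -1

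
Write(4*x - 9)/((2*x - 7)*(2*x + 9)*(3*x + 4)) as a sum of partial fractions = 129/(551*(3*x + 4)) - 27/(152*(2*x + 9)) + 5/(232*(2*x - 7))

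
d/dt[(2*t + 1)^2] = 8*t + 4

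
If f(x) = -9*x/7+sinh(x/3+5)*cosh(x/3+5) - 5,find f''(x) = 2*sinh(2*x/3 + 10)/9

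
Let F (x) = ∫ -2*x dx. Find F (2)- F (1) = -3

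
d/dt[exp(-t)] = -exp(-t)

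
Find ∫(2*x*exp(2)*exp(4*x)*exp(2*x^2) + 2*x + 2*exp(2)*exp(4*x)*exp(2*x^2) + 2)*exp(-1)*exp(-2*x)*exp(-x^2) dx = 2*sinh((x + 1)^2) + C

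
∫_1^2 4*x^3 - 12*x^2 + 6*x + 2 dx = -2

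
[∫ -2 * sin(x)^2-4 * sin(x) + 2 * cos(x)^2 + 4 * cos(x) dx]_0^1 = -9 + (cos(1) + sin(1) + 2)^2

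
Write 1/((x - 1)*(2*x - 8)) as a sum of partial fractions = -1/(6*(x - 1)) + 1/(6*(x - 4))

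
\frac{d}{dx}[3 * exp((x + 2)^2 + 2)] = 6*x*exp(x^2 + 4*x + 6) + 12*exp(x^2 + 4*x + 6)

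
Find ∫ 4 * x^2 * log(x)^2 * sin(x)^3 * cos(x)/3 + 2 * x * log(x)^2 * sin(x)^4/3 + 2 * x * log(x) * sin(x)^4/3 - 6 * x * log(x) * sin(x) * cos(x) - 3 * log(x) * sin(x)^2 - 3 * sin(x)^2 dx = x*(x*log(x)*sin(x)^2 - 9)*log(x)*sin(x)^2/3 + C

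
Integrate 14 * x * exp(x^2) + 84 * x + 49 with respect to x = 42*x^2 + 49*x + 7*exp(x^2) + C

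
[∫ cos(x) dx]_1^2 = -sin(1) + sin(2)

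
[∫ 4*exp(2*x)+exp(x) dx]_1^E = -3*exp(E) - 2*(1 + E)^2 + 3*E + 2*(1 + exp(E))^2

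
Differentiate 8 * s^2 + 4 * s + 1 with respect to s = 16*s + 4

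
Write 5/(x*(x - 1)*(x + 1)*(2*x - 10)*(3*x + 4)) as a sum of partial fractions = 405/(1064*(3*x + 4)) - 5/(24*(x + 1)) - 5/(112*(x - 1)) + 1/(912*(x - 5)) + 1/(8*x)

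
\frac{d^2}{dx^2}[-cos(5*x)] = 25*cos(5*x)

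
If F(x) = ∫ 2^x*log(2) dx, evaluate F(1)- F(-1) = 3/2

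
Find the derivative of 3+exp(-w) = -exp(-w)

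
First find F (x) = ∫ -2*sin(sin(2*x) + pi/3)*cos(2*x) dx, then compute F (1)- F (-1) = -sqrt(3)*sin(sin(2))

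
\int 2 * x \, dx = x^2 + C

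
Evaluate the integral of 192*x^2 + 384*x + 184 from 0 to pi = -64 - 8*pi + (4 + 4*pi)^3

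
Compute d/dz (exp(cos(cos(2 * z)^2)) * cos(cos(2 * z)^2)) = 4*exp(cos(cos(2*z)^2))*sin(2*z)*sin(cos(2*z)^2)*cos(2*z)*cos(cos(2*z)^2) + 4*exp(cos(cos(2*z)^2))*sin(2*z)*sin(cos(2*z)^2)*cos(2*z)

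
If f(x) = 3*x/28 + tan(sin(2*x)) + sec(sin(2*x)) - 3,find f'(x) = 2*cos(2*x)*tan(sin(2*x))^2 + 2*cos(2*x)*tan(sin(2*x))*sec(sin(2*x)) + 2*cos(2*x) + 3/28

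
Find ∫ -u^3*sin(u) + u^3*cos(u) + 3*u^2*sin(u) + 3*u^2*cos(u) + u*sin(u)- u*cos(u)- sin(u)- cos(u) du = sqrt(2)*u*(u^2 - 1)*sin(u + pi/4) + C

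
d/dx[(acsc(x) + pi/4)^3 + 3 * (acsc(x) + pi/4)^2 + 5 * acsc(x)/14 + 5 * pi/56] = (-336*acsc(x)^2 - 672*acsc(x) - 168*pi*acsc(x) - 168*pi - 21*pi^2 - 40)/(112*x^2*sqrt(1 - 1/x^2))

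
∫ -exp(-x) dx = exp(-x) + C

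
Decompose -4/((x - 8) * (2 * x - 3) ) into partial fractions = 8/(13*(2*x - 3)) - 4/(13*(x - 8))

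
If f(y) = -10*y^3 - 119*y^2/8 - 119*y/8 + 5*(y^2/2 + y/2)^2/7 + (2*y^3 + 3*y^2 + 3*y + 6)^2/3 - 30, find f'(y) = 8*y^5 + 20*y^4 + 201*y^3/7 + 183*y^2/14 + 17*y/28 - 23/8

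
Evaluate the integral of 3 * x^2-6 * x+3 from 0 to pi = 1 + (-1 + pi)^3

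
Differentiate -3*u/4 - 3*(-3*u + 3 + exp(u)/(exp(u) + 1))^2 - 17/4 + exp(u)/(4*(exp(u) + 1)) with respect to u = (-216*u*exp(3*u) - 576*u*exp(2*u) - 576*u*exp(u) - 216*u + 285*exp(3*u) + 688*exp(2*u) + 640*exp(u) + 213)/(4*exp(3*u) + 12*exp(2*u) + 12*exp(u) + 4)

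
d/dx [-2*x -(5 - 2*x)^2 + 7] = 18 - 8*x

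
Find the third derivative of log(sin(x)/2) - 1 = 2*cos(x)/sin(x)^3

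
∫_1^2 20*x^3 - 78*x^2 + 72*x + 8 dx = 9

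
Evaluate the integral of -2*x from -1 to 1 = 0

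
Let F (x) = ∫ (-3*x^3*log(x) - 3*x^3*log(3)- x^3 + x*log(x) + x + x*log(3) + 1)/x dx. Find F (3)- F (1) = -47*log(3)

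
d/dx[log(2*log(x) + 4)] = 1/(x*log(x) + 2*x)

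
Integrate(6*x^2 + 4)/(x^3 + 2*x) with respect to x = 2*log(x*(x^2 + 2)) + C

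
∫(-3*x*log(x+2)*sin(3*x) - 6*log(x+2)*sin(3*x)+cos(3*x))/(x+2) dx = log(x + 2)*cos(3*x) + C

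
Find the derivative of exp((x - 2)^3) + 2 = 3*x^2*exp(x^3 - 6*x^2 + 12*x - 8) - 12*x*exp(x^3 - 6*x^2 + 12*x - 8) + 12*exp(x^3 - 6*x^2 + 12*x - 8)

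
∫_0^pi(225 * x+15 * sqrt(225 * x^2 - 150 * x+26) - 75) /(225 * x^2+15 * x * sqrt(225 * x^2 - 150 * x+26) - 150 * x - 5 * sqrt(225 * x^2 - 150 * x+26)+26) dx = -log(-5 + sqrt(26)) + log(-5 + sqrt(1 + (-5 + 15*pi)^2) + 15*pi)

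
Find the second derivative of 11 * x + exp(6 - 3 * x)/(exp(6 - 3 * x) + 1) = (-9*exp(3*x - 6) + 9*exp(6*x - 12))/(exp(-18)*exp(9*x) + 3*exp(-12)*exp(6*x) + 3*exp(-6)*exp(3*x) + 1)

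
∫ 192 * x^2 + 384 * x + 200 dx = 64*x^3 + 192*x^2 + 200*x + C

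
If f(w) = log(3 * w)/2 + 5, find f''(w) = -1/(2*w^2)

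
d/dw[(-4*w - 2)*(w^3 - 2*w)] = -16*w^3 - 6*w^2 + 16*w + 4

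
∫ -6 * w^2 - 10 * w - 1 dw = -2*w^3 - 5*w^2 - w + C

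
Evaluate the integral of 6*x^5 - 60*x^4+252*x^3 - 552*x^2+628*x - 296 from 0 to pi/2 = -121 - (-2 + pi/2)^2 + ((-2 + pi/2)^2 + 1)^3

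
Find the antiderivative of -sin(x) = cos(x) + C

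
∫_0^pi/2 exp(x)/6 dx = -1/6 + exp(pi/2)/6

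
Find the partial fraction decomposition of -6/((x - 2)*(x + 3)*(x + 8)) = -3/(25*(x + 8)) + 6/(25*(x + 3)) - 3/(25*(x - 2))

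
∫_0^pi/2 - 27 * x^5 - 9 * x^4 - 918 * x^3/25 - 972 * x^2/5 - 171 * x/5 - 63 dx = -2*(3*pi^2/40 + 3*pi/4 + 3*pi^3/16 + 19/2)^2 - 3*pi^3/4 - 3*pi - 3*pi^2/10 + 361/2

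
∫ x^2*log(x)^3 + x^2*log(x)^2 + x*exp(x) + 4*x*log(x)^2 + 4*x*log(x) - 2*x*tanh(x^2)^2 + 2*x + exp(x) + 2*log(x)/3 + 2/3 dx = x^3*log(x)^3/3 + 2*x^2*log(x)^2 + x*exp(x) + 2*x*log(x)/3 + tanh(x^2) + C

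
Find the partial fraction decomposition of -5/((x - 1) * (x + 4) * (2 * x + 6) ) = -1/(2*(x + 4)) + 5/(8*(x + 3)) - 1/(8*(x - 1))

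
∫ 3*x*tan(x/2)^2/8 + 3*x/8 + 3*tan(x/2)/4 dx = 3*x*tan(x/2)/4 + C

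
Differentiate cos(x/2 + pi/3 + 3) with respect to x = -sin(x/2 + pi/3 + 3)/2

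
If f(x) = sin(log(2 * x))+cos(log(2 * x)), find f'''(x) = 2*(sin(log(x) + log(2)) + 2*cos(log(x) + log(2)))/x^3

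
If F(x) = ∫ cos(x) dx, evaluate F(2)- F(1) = -sin(1) + sin(2)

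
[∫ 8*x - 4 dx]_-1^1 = -8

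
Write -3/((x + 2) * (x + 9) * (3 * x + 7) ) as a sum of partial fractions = 27/(20*(3*x + 7)) - 3/(140*(x + 9)) - 3/(7*(x + 2))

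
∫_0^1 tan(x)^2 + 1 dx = tan(1)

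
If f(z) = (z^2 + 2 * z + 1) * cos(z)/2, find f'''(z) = z^2*sin(z)/2 + z*sin(z) - 3*z*cos(z) - 5*sin(z)/2 - 3*cos(z)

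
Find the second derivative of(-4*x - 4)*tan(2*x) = -16*(2*x*sin(2*x)/cos(2*x) + 2*sin(2*x)/cos(2*x) + 1)/cos(2*x)^2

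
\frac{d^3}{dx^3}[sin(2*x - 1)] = -8*cos(2*x - 1)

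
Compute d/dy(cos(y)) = -sin(y)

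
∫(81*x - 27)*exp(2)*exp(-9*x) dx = (2 - 9*x)*exp(2 - 9*x) + C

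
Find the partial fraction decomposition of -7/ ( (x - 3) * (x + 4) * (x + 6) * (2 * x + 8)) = 7/(72*(x + 6)) - 5/(56*(x + 4)) + 1/(4*(x + 4)^2) - 1/(126*(x - 3))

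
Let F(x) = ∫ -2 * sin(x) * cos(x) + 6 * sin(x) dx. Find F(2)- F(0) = -4 + (-3 + cos(2))^2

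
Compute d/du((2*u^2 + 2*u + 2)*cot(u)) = -2*u^2/sin(u)^2 + 4*u/tan(u) - 2*u/sin(u)^2 + 2/tan(u) - 2/sin(u)^2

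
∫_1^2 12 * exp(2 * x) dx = -6*exp(2) + 6*exp(4)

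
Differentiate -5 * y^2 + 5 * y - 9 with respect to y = 5 - 10*y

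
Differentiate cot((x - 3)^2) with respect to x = 2*(3 - x)/sin(x^2 - 6*x + 9)^2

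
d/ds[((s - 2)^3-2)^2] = 6*s^5 - 60*s^4 + 240*s^3 - 492*s^2 + 528*s - 240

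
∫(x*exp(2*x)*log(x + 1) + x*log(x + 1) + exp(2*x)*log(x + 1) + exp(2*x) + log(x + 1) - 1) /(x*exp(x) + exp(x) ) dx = 2*log(x + 1)*sinh(x) + C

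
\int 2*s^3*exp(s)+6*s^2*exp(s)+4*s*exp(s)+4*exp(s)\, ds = 2*s*(s^2 + 2)*exp(s) + C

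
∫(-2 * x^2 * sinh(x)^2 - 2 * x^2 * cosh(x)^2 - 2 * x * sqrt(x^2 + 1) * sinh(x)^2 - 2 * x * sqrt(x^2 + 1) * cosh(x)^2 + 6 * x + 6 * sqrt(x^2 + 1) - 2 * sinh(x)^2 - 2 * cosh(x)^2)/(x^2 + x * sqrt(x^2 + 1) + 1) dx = 6*log(x + sqrt(x^2 + 1)) - sinh(2*x) + C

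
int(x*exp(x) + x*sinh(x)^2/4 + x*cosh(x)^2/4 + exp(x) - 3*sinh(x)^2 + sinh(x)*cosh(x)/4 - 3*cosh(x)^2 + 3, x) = x*exp(x) + 3*x + (x - 12)*sinh(2*x)/8 + C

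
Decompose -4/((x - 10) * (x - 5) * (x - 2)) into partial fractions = -1/(6*(x - 2)) + 4/(15*(x - 5)) - 1/(10*(x - 10))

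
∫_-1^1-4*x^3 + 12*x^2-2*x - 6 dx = -4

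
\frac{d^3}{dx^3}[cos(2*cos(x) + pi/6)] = -8*sin(x)^3*sin(2*cos(x) + pi/6) - 2*sin(x)*sin(2*cos(x) + pi/6) - 12*sin(x)*cos(x)*cos(2*cos(x) + pi/6)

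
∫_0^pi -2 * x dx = -pi^2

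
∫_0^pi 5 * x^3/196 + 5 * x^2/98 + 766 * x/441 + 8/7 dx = -9/5 + (-3 + 5*pi/21 + 5*pi^2/28)^2/5 + 10*pi/7 + 15*pi^2/14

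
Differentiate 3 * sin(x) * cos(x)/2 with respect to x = 3*cos(2*x)/2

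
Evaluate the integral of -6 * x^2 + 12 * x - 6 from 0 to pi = -2*(-1 + pi)^3 - 2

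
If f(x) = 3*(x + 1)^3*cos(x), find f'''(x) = 3*x^3*sin(x) + 9*x^2*sin(x) - 27*x^2*cos(x) - 45*x*sin(x) - 54*x*cos(x) - 51*sin(x) - 9*cos(x)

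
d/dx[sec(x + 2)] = tan(x + 2)*sec(x + 2)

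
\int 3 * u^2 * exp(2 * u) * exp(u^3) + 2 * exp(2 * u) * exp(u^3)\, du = exp(u*(u^2 + 2)) + C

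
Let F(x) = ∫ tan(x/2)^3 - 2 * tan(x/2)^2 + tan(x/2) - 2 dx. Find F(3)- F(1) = -(-2 + tan(1/2))^2 + (-2 + tan(3/2))^2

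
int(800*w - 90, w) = 400*w^2 - 90*w + C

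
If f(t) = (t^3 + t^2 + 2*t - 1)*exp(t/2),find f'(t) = t^3*exp(t/2)/2 + 7*t^2*exp(t/2)/2 + 3*t*exp(t/2) + 3*exp(t/2)/2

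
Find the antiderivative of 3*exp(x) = 3*exp(x) + C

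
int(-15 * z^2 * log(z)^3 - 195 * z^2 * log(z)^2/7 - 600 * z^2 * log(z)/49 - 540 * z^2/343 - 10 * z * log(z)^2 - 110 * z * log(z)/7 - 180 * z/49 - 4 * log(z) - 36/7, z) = z*(-5*z^2*(7*log(z) + 2)^3 - 35*z*(7*log(z) + 2)^2 - 1372*log(z) - 392)/343 + C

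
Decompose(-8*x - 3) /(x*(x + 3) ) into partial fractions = -7/(x + 3) - 1/x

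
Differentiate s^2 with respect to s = 2*s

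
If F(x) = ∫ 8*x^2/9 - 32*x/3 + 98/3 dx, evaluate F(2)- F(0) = 1252/27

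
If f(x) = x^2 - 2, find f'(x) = 2*x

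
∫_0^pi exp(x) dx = -1 + exp(pi)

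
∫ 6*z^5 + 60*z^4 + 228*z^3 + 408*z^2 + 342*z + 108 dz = z^6 + 12*z^5 + 57*z^4 + 136*z^3 + 171*z^2 + 108*z + C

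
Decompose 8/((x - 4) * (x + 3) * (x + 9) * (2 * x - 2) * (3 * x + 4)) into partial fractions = 81/(3220*(3*x + 4)) + 1/(4485*(x + 9)) - 1/(210*(x + 3)) - 1/(210*(x - 1)) + 1/(1092*(x - 4))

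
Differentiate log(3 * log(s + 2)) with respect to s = 1/(s*log(s + 2) + 2*log(s + 2))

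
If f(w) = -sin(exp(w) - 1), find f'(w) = -exp(w)*cos(exp(w) - 1)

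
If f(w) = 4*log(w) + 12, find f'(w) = 4/w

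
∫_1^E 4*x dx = -2 + 2*exp(2)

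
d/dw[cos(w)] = -sin(w)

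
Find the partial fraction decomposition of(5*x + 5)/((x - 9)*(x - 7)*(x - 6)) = 35/(3*(x - 6)) - 20/(x - 7) + 25/(3*(x - 9))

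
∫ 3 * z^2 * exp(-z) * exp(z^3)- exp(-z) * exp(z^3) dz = exp(z*(z^2 - 1)) + C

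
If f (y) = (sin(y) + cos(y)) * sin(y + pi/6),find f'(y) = sqrt(2)*sin(2*y + 5*pi/12)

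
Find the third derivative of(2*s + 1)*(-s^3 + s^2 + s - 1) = 6 - 48*s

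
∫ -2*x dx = -x^2 + C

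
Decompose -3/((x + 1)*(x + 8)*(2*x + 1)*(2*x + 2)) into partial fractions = -4/(5*(2*x + 1)) + 1/(490*(x + 8)) + 39/(98*(x + 1)) + 3/(14*(x + 1)^2)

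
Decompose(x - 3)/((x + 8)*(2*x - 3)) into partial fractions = -3/(19*(2*x - 3)) + 11/(19*(x + 8))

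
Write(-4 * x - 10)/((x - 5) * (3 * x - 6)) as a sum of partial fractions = 2/(x - 2) - 10/(3*(x - 5))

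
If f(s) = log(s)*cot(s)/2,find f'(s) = (-s*log(s)/sin(s)^2 + 1/tan(s))/(2*s)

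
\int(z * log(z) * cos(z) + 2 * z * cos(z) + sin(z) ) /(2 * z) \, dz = (log(z)/2 + 1)*sin(z) + C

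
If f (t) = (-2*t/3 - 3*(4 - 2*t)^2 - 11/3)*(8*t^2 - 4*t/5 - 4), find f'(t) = -384*t^3 + 5824*t^2/5 - 4032*t/5 - 148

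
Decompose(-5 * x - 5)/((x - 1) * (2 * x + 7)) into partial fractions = -25/(9*(2*x + 7)) - 10/(9*(x - 1))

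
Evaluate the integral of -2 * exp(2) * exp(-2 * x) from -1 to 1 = 1 - exp(4)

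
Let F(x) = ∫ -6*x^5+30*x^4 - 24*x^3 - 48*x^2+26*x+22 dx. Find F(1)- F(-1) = 24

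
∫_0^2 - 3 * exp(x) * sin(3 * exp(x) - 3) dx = -1 + cos(3 - 3*exp(2))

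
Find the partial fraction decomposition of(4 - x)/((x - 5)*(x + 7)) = -11/(12*(x + 7)) - 1/(12*(x - 5))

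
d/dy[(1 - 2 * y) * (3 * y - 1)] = 5 - 12*y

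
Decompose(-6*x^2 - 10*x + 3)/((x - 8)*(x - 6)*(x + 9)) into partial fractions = -131/(85*(x + 9)) + 91/(10*(x - 6)) - 461/(34*(x - 8))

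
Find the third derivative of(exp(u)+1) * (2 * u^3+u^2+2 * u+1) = 2*u^3*exp(u) + 19*u^2*exp(u) + 44*u*exp(u) + 25*exp(u) + 12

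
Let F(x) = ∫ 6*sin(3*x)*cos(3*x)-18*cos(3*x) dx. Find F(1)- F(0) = -9 + (-3 + sin(3))^2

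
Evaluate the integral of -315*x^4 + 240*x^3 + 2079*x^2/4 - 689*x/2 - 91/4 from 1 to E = (-31/4 + 15*E/4 + 21*exp(2)/4)*(-12*exp(3) - 4 + E + 20*exp(2)) - 25/4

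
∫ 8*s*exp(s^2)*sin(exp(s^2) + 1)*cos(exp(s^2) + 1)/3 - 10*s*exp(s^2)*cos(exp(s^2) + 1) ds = (2*sin(exp(s^2) + 1) - 15)*sin(exp(s^2) + 1)/3 + C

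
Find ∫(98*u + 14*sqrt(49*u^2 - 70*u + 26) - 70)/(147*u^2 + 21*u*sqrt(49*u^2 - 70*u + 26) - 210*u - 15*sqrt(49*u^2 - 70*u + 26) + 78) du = 2*log(7*u + sqrt((7*u - 5)^2 + 1) - 5)/3 + C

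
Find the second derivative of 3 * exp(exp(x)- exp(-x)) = (3*exp(exp(x) - exp(-x)) - 3*exp(x + exp(x) - exp(-x)) + 6*exp(2*x + exp(x) - exp(-x)) + 3*exp(3*x + exp(x) - exp(-x)) + 3*exp(4*x + exp(x) - exp(-x)))*exp(-2*x)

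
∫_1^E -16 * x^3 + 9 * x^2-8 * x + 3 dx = (3 - 4*E)*(E + exp(3)) + 2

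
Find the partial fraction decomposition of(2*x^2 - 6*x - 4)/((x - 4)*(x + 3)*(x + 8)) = 43/(15*(x + 8)) - 32/(35*(x + 3)) + 1/(21*(x - 4))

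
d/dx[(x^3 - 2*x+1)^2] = 6*x^5 - 16*x^3 + 6*x^2 + 8*x - 4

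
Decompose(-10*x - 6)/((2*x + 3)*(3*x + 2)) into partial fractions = 2/(5*(3*x + 2)) - 18/(5*(2*x + 3))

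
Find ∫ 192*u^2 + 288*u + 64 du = 64*u^3 + 144*u^2 + 64*u + C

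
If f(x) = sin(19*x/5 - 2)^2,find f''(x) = 722*cos(38*x/5 - 4)/25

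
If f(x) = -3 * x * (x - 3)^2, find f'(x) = -9*x^2 + 36*x - 27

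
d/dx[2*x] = 2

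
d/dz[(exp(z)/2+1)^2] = exp(2*z)/2 + exp(z)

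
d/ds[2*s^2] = 4*s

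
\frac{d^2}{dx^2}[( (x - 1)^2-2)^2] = 12*x^2 - 24*x + 4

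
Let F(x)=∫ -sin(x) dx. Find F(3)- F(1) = cos(3) - cos(1)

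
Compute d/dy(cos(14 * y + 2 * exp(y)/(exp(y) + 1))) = -2*(7*exp(2*y) + 15*exp(y) + 7)*sin(14*y + 2*exp(y)/(exp(y) + 1))/(exp(2*y) + 2*exp(y) + 1)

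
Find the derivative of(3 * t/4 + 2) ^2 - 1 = 9*t/8 + 3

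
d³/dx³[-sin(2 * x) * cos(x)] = cos(x)/2 + 27*cos(3*x)/2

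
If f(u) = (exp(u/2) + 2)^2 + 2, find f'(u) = 2*exp(u/2) + exp(u)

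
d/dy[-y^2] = -2*y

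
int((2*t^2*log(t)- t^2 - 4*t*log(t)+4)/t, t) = (t - 2)^2*(log(t) - 1) + C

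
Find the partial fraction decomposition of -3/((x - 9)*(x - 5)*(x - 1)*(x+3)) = 1/(128*(x + 3)) - 3/(128*(x - 1)) + 3/(128*(x - 5)) - 1/(128*(x - 9))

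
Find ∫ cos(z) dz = sin(z) + C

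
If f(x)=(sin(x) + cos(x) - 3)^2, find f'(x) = 2*cos(2*x) - 6*sqrt(2)*cos(x + pi/4)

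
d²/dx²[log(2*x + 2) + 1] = -1/(x^2 + 2*x + 1)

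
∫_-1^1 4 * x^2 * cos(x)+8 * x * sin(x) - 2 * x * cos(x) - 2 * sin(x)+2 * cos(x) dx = 12*sin(1)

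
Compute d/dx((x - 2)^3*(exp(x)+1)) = x^3*exp(x) - 3*x^2*exp(x) + 3*x^2 - 12*x + 4*exp(x) + 12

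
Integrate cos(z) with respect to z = sin(z) + C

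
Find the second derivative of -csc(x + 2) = -2*cot(x + 2)^2*csc(x + 2) - csc(x + 2)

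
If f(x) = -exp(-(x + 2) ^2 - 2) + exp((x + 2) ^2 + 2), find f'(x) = (2*x*exp(2*x^2 + 8*x + 12) + 2*x + 4*exp(2*x^2 + 8*x + 12) + 4)*exp(-x^2 - 4*x - 6)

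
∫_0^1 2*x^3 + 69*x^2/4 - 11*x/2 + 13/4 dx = 27/4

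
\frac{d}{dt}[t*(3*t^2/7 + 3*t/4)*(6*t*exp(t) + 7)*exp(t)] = 36*t^4*exp(2*t)/7 + 135*t^3*exp(2*t)/7 + 3*t^3*exp(t) + 27*t^2*exp(2*t)/2 + 57*t^2*exp(t)/4 + 21*t*exp(t)/2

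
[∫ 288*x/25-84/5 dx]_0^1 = -276/25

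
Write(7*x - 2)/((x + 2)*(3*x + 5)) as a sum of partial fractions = -41/(3*x + 5) + 16/(x + 2)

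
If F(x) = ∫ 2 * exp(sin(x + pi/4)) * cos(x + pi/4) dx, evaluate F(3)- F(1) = -2*exp(sin(pi/4 + 1)) + 2*exp(sin(pi/4 + 3))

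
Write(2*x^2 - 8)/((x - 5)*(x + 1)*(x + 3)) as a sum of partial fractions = 5/(8*(x + 3)) + 1/(2*(x + 1)) + 7/(8*(x - 5))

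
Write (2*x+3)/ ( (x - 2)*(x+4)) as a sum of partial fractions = 5/(6*(x + 4)) + 7/(6*(x - 2))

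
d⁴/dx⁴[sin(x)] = sin(x)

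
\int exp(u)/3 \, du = exp(u)/3 + C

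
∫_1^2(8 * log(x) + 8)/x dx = -4 + (2*log(2) + 2)^2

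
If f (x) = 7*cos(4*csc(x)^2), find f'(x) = 56*sin(4*csc(x)^2)*cot(x)*csc(x)^2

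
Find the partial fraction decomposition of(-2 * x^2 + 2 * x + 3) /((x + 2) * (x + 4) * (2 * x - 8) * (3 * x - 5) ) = -3/(374*(3*x - 5)) + 37/(544*(x + 4)) - 3/(88*(x + 2)) - 1/(32*(x - 4))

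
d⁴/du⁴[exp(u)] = exp(u)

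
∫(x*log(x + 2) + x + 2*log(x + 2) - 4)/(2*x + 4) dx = (x - 4)*log(x + 2)/2 + C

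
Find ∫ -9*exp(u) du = -9*exp(u) + C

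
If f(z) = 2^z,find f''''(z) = 2^z*log(2)^4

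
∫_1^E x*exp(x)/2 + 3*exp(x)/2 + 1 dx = -3*E/2 - 3 + (1 + E/2)*(2 + exp(E))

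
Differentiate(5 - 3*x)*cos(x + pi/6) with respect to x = 3*x*sin(x + pi/6) - 5*sin(x + pi/6) - 3*cos(x + pi/6)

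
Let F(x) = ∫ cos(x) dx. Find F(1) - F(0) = sin(1)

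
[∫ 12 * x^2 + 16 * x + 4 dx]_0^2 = 72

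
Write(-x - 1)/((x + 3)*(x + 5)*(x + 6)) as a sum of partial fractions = 5/(3*(x + 6)) - 2/(x + 5) + 1/(3*(x + 3))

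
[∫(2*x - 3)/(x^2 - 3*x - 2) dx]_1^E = -log(12) + log(-3*exp(2) + 6 + 9*E)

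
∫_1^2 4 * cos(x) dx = -4*sin(1) + 4*sin(2)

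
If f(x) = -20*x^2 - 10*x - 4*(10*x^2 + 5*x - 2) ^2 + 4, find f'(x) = -1600*x^3 - 1200*x^2 + 80*x + 70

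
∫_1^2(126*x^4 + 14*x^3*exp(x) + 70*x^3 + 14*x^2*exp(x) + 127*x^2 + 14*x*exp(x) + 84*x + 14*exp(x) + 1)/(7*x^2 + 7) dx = -2*E - log(2) + log(5) + 4*exp(2) + 400/7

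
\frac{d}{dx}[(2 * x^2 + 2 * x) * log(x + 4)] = (4*x^2*log(x + 4) + 2*x^2 + 18*x*log(x + 4) + 2*x + 8*log(x + 4))/(x + 4)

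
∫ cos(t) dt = sin(t) + C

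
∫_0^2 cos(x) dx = sin(2)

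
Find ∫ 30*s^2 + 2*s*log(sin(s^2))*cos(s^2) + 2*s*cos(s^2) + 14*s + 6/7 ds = 10*s^3 + 7*s^2 + 6*s/7 + log(sin(s^2))*sin(s^2) + C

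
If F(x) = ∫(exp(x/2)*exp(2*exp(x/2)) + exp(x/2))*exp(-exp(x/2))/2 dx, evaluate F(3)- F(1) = -exp(exp(1/2)) - exp(-exp(3/2)) + exp(-exp(1/2)) + exp(exp(3/2))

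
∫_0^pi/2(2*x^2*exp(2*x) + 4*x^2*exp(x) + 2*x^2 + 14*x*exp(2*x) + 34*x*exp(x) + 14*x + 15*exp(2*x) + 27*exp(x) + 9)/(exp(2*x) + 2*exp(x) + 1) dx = -3/2 + pi^3/12 + (3 + 3*pi)*exp(pi/2)/(1 + exp(pi/2)) + 9*pi/2 + 7*pi^2/4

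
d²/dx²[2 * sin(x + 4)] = -2*sin(x + 4)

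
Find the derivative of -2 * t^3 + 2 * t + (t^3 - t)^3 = 9*t^8 - 21*t^6 + 15*t^4 - 9*t^2 + 2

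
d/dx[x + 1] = 1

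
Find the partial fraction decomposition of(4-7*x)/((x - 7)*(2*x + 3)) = -29/(17*(2*x + 3)) - 45/(17*(x - 7))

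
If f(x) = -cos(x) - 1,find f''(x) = cos(x)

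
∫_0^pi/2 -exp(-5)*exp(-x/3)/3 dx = -exp(-5) + exp(-5 - pi/6)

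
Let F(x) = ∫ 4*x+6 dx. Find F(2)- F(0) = 20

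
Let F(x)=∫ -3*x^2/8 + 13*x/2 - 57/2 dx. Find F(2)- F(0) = -45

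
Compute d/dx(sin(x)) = cos(x)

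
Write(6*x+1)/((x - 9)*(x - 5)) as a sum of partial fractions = -31/(4*(x - 5)) + 55/(4*(x - 9))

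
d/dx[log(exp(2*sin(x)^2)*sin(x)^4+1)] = 4*(sin(x)^2 + 1)*exp(2*sin(x)^2)*sin(x)^3*cos(x)/(exp(2*sin(x)^2)*sin(x)^4 + 1)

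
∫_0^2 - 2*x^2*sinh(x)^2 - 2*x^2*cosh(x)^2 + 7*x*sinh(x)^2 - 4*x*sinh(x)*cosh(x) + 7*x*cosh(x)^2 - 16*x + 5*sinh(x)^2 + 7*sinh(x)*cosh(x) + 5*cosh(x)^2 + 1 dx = -30 + 11*sinh(4)/2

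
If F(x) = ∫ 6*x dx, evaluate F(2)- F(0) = 12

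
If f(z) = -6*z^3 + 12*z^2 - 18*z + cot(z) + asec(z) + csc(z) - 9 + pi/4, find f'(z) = (-18*z^4*sqrt(1 - 1/z^2) + 24*z^3*sqrt(1 - 1/z^2) - z^2*sqrt(1 - 1/z^2)*cot(z)^2 - z^2*sqrt(1 - 1/z^2)*cot(z)*csc(z) - 19*z^2*sqrt(1 - 1/z^2) + 1)/(z^2*sqrt(1 - 1/z^2))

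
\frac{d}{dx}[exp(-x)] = -exp(-x)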